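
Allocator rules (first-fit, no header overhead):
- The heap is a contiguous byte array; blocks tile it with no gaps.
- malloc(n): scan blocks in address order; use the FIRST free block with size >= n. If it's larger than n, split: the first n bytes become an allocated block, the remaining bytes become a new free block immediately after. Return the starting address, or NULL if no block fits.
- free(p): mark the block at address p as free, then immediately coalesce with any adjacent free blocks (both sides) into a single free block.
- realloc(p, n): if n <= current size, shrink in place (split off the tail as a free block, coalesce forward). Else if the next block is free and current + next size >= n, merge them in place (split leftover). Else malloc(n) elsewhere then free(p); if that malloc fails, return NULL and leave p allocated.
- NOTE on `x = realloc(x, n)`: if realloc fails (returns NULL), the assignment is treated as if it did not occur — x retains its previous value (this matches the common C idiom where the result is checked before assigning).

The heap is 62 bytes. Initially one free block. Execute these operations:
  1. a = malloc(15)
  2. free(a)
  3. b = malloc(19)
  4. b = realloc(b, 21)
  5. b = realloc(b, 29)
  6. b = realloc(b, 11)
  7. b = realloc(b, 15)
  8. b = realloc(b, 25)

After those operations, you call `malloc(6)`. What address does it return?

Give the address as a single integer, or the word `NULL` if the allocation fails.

Answer: 25

Derivation:
Op 1: a = malloc(15) -> a = 0; heap: [0-14 ALLOC][15-61 FREE]
Op 2: free(a) -> (freed a); heap: [0-61 FREE]
Op 3: b = malloc(19) -> b = 0; heap: [0-18 ALLOC][19-61 FREE]
Op 4: b = realloc(b, 21) -> b = 0; heap: [0-20 ALLOC][21-61 FREE]
Op 5: b = realloc(b, 29) -> b = 0; heap: [0-28 ALLOC][29-61 FREE]
Op 6: b = realloc(b, 11) -> b = 0; heap: [0-10 ALLOC][11-61 FREE]
Op 7: b = realloc(b, 15) -> b = 0; heap: [0-14 ALLOC][15-61 FREE]
Op 8: b = realloc(b, 25) -> b = 0; heap: [0-24 ALLOC][25-61 FREE]
malloc(6): first-fit scan over [0-24 ALLOC][25-61 FREE] -> 25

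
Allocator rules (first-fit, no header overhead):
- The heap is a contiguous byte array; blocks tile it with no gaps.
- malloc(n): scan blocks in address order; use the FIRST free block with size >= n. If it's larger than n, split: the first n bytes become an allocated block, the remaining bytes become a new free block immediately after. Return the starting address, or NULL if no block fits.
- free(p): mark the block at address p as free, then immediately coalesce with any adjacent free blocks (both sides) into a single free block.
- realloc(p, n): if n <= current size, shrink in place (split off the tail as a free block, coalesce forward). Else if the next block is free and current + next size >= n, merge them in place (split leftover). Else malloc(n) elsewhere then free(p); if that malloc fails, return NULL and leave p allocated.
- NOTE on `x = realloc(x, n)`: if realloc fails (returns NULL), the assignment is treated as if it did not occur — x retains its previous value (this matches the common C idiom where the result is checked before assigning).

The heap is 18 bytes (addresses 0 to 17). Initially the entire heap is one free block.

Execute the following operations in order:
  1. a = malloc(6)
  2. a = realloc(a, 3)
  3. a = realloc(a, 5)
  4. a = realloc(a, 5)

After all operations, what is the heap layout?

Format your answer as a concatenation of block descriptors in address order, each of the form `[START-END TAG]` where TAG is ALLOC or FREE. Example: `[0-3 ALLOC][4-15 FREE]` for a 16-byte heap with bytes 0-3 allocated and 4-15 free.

Answer: [0-4 ALLOC][5-17 FREE]

Derivation:
Op 1: a = malloc(6) -> a = 0; heap: [0-5 ALLOC][6-17 FREE]
Op 2: a = realloc(a, 3) -> a = 0; heap: [0-2 ALLOC][3-17 FREE]
Op 3: a = realloc(a, 5) -> a = 0; heap: [0-4 ALLOC][5-17 FREE]
Op 4: a = realloc(a, 5) -> a = 0; heap: [0-4 ALLOC][5-17 FREE]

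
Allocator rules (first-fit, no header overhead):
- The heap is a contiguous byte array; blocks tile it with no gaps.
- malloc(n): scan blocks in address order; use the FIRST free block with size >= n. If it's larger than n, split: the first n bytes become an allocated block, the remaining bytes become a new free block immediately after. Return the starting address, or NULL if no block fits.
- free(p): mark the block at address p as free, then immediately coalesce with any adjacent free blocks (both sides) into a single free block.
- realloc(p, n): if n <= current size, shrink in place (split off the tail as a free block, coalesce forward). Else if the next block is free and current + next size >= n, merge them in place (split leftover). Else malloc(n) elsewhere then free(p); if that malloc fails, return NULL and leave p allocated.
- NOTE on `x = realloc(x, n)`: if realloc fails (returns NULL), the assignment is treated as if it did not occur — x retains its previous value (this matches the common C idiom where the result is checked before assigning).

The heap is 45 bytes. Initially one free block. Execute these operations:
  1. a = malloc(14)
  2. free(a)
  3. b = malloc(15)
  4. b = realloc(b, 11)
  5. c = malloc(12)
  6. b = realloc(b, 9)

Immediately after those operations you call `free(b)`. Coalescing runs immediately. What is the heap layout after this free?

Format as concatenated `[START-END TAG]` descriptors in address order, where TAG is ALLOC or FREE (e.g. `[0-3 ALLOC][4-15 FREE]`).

Answer: [0-10 FREE][11-22 ALLOC][23-44 FREE]

Derivation:
Op 1: a = malloc(14) -> a = 0; heap: [0-13 ALLOC][14-44 FREE]
Op 2: free(a) -> (freed a); heap: [0-44 FREE]
Op 3: b = malloc(15) -> b = 0; heap: [0-14 ALLOC][15-44 FREE]
Op 4: b = realloc(b, 11) -> b = 0; heap: [0-10 ALLOC][11-44 FREE]
Op 5: c = malloc(12) -> c = 11; heap: [0-10 ALLOC][11-22 ALLOC][23-44 FREE]
Op 6: b = realloc(b, 9) -> b = 0; heap: [0-8 ALLOC][9-10 FREE][11-22 ALLOC][23-44 FREE]
free(b): b = 0 -> block [0-8 ALLOC]; mark free, coalesce with adjacent free neighbors -> [0-10 FREE][11-22 ALLOC][23-44 FREE]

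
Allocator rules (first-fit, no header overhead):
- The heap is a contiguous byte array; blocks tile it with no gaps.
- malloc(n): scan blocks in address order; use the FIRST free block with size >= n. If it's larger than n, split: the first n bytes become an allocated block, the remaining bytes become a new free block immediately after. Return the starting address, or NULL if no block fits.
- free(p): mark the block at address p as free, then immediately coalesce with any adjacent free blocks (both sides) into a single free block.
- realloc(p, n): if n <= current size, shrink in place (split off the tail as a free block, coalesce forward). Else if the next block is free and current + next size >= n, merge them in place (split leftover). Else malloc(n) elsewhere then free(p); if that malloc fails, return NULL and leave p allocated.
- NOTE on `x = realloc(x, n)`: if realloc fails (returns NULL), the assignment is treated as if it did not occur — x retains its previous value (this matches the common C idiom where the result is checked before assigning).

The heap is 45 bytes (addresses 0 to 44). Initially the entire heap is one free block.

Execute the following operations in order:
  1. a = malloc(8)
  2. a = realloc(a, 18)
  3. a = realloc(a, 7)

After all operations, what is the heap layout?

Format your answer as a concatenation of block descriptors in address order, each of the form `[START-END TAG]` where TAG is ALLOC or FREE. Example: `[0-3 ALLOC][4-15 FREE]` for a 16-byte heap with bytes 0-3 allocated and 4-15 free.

Answer: [0-6 ALLOC][7-44 FREE]

Derivation:
Op 1: a = malloc(8) -> a = 0; heap: [0-7 ALLOC][8-44 FREE]
Op 2: a = realloc(a, 18) -> a = 0; heap: [0-17 ALLOC][18-44 FREE]
Op 3: a = realloc(a, 7) -> a = 0; heap: [0-6 ALLOC][7-44 FREE]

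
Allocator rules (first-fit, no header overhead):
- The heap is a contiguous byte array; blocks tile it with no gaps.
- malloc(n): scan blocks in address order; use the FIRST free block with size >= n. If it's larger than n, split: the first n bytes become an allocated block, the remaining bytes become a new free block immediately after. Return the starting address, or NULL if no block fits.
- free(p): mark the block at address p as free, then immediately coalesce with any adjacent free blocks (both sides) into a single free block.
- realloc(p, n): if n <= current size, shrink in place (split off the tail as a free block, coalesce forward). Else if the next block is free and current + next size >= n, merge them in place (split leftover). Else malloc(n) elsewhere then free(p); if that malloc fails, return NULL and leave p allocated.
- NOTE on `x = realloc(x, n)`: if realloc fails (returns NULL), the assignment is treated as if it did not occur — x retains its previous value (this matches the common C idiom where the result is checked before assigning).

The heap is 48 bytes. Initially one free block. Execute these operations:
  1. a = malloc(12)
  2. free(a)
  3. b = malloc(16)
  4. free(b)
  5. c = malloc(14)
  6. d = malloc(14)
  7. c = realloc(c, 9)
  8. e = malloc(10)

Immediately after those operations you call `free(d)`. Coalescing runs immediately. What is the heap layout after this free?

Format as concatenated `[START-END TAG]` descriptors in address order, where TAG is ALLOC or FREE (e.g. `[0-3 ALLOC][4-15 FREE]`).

Answer: [0-8 ALLOC][9-27 FREE][28-37 ALLOC][38-47 FREE]

Derivation:
Op 1: a = malloc(12) -> a = 0; heap: [0-11 ALLOC][12-47 FREE]
Op 2: free(a) -> (freed a); heap: [0-47 FREE]
Op 3: b = malloc(16) -> b = 0; heap: [0-15 ALLOC][16-47 FREE]
Op 4: free(b) -> (freed b); heap: [0-47 FREE]
Op 5: c = malloc(14) -> c = 0; heap: [0-13 ALLOC][14-47 FREE]
Op 6: d = malloc(14) -> d = 14; heap: [0-13 ALLOC][14-27 ALLOC][28-47 FREE]
Op 7: c = realloc(c, 9) -> c = 0; heap: [0-8 ALLOC][9-13 FREE][14-27 ALLOC][28-47 FREE]
Op 8: e = malloc(10) -> e = 28; heap: [0-8 ALLOC][9-13 FREE][14-27 ALLOC][28-37 ALLOC][38-47 FREE]
free(d): d = 14 -> block [14-27 ALLOC]; mark free, coalesce with adjacent free neighbors -> [0-8 ALLOC][9-27 FREE][28-37 ALLOC][38-47 FREE]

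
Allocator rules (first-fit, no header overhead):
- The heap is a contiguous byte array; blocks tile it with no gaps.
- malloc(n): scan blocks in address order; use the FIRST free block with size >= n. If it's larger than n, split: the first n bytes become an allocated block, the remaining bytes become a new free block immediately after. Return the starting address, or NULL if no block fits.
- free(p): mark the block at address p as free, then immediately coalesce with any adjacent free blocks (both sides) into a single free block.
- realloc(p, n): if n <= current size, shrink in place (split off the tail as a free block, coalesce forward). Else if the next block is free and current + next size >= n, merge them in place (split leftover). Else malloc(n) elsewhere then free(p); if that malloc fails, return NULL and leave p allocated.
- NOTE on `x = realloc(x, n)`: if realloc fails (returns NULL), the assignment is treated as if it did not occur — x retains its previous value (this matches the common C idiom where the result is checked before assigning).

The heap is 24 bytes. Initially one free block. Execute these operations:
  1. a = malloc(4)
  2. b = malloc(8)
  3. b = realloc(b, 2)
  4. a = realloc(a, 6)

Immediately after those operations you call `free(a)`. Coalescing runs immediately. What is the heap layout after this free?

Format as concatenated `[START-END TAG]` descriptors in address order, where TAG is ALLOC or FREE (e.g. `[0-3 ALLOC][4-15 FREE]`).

Op 1: a = malloc(4) -> a = 0; heap: [0-3 ALLOC][4-23 FREE]
Op 2: b = malloc(8) -> b = 4; heap: [0-3 ALLOC][4-11 ALLOC][12-23 FREE]
Op 3: b = realloc(b, 2) -> b = 4; heap: [0-3 ALLOC][4-5 ALLOC][6-23 FREE]
Op 4: a = realloc(a, 6) -> a = 6; heap: [0-3 FREE][4-5 ALLOC][6-11 ALLOC][12-23 FREE]
free(a): a = 6 -> block [6-11 ALLOC]; mark free, coalesce with adjacent free neighbors -> [0-3 FREE][4-5 ALLOC][6-23 FREE]

Answer: [0-3 FREE][4-5 ALLOC][6-23 FREE]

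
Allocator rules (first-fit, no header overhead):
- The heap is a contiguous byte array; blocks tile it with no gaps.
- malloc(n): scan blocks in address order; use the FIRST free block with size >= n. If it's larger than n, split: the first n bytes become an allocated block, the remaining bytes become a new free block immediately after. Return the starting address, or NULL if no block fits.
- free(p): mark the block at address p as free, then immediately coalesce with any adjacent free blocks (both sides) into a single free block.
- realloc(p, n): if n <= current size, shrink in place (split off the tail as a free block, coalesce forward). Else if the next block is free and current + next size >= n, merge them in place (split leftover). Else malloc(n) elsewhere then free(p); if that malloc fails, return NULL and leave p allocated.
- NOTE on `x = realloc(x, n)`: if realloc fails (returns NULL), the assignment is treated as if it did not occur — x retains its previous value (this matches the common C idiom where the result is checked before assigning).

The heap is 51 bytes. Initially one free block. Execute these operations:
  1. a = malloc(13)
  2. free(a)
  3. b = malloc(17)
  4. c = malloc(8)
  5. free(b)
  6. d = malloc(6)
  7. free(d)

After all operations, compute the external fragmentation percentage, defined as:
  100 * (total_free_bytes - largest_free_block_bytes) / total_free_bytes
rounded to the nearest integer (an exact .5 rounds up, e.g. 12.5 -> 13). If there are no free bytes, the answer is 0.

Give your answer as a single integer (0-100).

Op 1: a = malloc(13) -> a = 0; heap: [0-12 ALLOC][13-50 FREE]
Op 2: free(a) -> (freed a); heap: [0-50 FREE]
Op 3: b = malloc(17) -> b = 0; heap: [0-16 ALLOC][17-50 FREE]
Op 4: c = malloc(8) -> c = 17; heap: [0-16 ALLOC][17-24 ALLOC][25-50 FREE]
Op 5: free(b) -> (freed b); heap: [0-16 FREE][17-24 ALLOC][25-50 FREE]
Op 6: d = malloc(6) -> d = 0; heap: [0-5 ALLOC][6-16 FREE][17-24 ALLOC][25-50 FREE]
Op 7: free(d) -> (freed d); heap: [0-16 FREE][17-24 ALLOC][25-50 FREE]
Free blocks: [17 26] total_free=43 largest=26 -> 100*(43-26)/43 = 1700/43 ≈ 39.535 -> rounds to 40

Answer: 40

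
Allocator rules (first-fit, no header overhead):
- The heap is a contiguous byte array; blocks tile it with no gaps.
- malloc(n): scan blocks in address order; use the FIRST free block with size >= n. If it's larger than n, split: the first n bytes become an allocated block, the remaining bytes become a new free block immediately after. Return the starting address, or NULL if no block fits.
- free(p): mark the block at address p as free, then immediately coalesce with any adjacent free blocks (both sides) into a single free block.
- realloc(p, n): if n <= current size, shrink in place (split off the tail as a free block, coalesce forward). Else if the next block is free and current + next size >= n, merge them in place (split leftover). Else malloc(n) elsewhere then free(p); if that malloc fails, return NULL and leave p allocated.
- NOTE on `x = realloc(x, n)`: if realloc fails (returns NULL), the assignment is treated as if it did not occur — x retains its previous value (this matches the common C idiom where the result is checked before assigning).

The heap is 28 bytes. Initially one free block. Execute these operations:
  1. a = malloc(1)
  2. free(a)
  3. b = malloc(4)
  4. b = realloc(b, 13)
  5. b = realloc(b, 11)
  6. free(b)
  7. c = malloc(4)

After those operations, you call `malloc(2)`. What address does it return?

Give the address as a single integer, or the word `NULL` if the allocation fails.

Answer: 4

Derivation:
Op 1: a = malloc(1) -> a = 0; heap: [0-0 ALLOC][1-27 FREE]
Op 2: free(a) -> (freed a); heap: [0-27 FREE]
Op 3: b = malloc(4) -> b = 0; heap: [0-3 ALLOC][4-27 FREE]
Op 4: b = realloc(b, 13) -> b = 0; heap: [0-12 ALLOC][13-27 FREE]
Op 5: b = realloc(b, 11) -> b = 0; heap: [0-10 ALLOC][11-27 FREE]
Op 6: free(b) -> (freed b); heap: [0-27 FREE]
Op 7: c = malloc(4) -> c = 0; heap: [0-3 ALLOC][4-27 FREE]
malloc(2): first-fit scan over [0-3 ALLOC][4-27 FREE] -> 4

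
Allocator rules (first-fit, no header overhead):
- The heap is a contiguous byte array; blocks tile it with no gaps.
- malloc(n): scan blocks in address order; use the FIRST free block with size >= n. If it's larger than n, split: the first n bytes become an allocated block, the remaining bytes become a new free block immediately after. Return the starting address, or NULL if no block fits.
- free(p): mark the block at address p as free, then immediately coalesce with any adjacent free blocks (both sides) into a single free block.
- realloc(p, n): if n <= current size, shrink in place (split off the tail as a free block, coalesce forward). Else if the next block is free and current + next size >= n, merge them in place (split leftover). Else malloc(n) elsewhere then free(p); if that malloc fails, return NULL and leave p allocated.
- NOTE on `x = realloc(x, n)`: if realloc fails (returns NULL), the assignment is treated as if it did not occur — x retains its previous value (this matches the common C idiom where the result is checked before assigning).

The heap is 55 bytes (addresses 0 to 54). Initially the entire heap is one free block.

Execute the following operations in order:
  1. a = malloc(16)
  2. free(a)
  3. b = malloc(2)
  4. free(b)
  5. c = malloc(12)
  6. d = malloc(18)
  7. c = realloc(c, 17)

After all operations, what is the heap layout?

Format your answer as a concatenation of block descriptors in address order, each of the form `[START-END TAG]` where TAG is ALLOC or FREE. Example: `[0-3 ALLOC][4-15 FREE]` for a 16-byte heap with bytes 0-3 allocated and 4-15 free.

Answer: [0-11 FREE][12-29 ALLOC][30-46 ALLOC][47-54 FREE]

Derivation:
Op 1: a = malloc(16) -> a = 0; heap: [0-15 ALLOC][16-54 FREE]
Op 2: free(a) -> (freed a); heap: [0-54 FREE]
Op 3: b = malloc(2) -> b = 0; heap: [0-1 ALLOC][2-54 FREE]
Op 4: free(b) -> (freed b); heap: [0-54 FREE]
Op 5: c = malloc(12) -> c = 0; heap: [0-11 ALLOC][12-54 FREE]
Op 6: d = malloc(18) -> d = 12; heap: [0-11 ALLOC][12-29 ALLOC][30-54 FREE]
Op 7: c = realloc(c, 17) -> c = 30; heap: [0-11 FREE][12-29 ALLOC][30-46 ALLOC][47-54 FREE]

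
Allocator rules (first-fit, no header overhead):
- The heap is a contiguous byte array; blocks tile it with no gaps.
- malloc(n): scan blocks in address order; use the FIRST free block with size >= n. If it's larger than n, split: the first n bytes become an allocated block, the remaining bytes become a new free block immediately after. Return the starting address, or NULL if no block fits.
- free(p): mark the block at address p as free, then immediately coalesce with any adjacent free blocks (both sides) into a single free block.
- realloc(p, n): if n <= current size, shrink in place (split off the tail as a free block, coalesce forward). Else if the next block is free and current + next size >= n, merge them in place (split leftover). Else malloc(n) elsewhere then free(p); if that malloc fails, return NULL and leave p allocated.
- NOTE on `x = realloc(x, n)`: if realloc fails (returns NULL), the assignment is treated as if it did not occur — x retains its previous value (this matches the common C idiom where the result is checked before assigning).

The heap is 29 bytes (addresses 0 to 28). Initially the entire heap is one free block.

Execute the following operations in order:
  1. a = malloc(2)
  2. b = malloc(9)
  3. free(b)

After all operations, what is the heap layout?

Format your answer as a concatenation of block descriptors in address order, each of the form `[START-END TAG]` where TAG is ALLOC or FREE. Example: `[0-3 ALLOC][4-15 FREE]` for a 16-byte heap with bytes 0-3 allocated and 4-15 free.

Op 1: a = malloc(2) -> a = 0; heap: [0-1 ALLOC][2-28 FREE]
Op 2: b = malloc(9) -> b = 2; heap: [0-1 ALLOC][2-10 ALLOC][11-28 FREE]
Op 3: free(b) -> (freed b); heap: [0-1 ALLOC][2-28 FREE]

Answer: [0-1 ALLOC][2-28 FREE]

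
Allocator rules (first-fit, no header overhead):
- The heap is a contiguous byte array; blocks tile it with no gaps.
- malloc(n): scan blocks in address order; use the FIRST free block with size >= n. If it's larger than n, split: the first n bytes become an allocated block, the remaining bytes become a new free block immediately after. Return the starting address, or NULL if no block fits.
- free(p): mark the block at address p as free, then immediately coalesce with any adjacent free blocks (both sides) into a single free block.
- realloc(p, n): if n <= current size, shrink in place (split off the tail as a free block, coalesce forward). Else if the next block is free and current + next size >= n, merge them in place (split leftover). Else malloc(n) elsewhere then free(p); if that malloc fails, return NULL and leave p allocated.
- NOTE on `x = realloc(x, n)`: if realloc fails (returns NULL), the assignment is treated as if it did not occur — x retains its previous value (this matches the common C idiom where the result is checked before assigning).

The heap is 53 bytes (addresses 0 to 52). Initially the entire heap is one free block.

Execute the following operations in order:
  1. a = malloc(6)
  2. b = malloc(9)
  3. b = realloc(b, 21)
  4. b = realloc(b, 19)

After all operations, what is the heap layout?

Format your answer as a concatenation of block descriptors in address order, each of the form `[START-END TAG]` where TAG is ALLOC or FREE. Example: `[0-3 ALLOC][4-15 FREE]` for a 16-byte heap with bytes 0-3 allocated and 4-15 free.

Answer: [0-5 ALLOC][6-24 ALLOC][25-52 FREE]

Derivation:
Op 1: a = malloc(6) -> a = 0; heap: [0-5 ALLOC][6-52 FREE]
Op 2: b = malloc(9) -> b = 6; heap: [0-5 ALLOC][6-14 ALLOC][15-52 FREE]
Op 3: b = realloc(b, 21) -> b = 6; heap: [0-5 ALLOC][6-26 ALLOC][27-52 FREE]
Op 4: b = realloc(b, 19) -> b = 6; heap: [0-5 ALLOC][6-24 ALLOC][25-52 FREE]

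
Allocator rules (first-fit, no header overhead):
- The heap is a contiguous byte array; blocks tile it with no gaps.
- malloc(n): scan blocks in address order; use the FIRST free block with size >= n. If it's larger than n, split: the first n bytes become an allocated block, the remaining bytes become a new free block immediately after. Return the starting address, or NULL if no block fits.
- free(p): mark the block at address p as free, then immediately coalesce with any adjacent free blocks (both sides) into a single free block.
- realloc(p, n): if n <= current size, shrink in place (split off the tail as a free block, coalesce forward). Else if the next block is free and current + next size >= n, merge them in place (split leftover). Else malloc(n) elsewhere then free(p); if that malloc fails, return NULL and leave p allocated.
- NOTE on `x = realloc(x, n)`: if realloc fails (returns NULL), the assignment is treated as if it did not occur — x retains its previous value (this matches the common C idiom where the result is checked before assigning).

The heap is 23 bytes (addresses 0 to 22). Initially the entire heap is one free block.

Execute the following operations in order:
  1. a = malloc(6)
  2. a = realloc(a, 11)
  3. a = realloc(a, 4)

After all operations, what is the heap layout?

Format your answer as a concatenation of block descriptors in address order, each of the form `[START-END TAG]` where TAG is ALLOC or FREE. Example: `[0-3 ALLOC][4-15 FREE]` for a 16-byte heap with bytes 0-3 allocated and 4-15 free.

Answer: [0-3 ALLOC][4-22 FREE]

Derivation:
Op 1: a = malloc(6) -> a = 0; heap: [0-5 ALLOC][6-22 FREE]
Op 2: a = realloc(a, 11) -> a = 0; heap: [0-10 ALLOC][11-22 FREE]
Op 3: a = realloc(a, 4) -> a = 0; heap: [0-3 ALLOC][4-22 FREE]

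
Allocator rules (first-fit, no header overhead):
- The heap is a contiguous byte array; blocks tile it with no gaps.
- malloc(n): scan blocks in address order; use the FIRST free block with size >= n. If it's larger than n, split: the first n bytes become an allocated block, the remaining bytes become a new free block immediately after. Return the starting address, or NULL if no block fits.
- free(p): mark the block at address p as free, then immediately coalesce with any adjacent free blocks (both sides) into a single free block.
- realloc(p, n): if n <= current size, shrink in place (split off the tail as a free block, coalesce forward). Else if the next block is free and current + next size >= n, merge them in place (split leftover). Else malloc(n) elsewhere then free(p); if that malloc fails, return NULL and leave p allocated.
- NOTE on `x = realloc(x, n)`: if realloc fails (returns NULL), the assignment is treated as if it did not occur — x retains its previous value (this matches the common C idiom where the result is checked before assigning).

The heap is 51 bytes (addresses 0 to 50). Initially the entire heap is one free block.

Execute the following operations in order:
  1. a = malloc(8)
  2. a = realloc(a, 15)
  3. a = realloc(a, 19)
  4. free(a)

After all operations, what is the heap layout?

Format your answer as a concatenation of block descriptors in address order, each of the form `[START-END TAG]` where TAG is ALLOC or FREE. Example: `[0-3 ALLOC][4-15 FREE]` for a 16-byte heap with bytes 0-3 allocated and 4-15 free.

Op 1: a = malloc(8) -> a = 0; heap: [0-7 ALLOC][8-50 FREE]
Op 2: a = realloc(a, 15) -> a = 0; heap: [0-14 ALLOC][15-50 FREE]
Op 3: a = realloc(a, 19) -> a = 0; heap: [0-18 ALLOC][19-50 FREE]
Op 4: free(a) -> (freed a); heap: [0-50 FREE]

Answer: [0-50 FREE]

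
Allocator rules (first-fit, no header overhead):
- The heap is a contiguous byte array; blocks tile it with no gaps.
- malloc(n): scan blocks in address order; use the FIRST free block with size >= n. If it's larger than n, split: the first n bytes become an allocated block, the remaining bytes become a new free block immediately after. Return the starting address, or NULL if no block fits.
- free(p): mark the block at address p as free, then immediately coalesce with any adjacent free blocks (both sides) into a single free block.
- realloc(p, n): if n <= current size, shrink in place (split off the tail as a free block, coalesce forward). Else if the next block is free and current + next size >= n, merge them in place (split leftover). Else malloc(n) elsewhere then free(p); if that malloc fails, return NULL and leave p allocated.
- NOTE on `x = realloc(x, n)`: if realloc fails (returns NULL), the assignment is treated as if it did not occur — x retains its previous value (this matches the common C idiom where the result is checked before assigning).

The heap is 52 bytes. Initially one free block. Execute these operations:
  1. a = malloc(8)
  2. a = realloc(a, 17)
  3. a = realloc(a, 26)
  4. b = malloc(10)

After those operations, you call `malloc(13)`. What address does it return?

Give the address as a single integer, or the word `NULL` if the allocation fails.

Answer: 36

Derivation:
Op 1: a = malloc(8) -> a = 0; heap: [0-7 ALLOC][8-51 FREE]
Op 2: a = realloc(a, 17) -> a = 0; heap: [0-16 ALLOC][17-51 FREE]
Op 3: a = realloc(a, 26) -> a = 0; heap: [0-25 ALLOC][26-51 FREE]
Op 4: b = malloc(10) -> b = 26; heap: [0-25 ALLOC][26-35 ALLOC][36-51 FREE]
malloc(13): first-fit scan over [0-25 ALLOC][26-35 ALLOC][36-51 FREE] -> 36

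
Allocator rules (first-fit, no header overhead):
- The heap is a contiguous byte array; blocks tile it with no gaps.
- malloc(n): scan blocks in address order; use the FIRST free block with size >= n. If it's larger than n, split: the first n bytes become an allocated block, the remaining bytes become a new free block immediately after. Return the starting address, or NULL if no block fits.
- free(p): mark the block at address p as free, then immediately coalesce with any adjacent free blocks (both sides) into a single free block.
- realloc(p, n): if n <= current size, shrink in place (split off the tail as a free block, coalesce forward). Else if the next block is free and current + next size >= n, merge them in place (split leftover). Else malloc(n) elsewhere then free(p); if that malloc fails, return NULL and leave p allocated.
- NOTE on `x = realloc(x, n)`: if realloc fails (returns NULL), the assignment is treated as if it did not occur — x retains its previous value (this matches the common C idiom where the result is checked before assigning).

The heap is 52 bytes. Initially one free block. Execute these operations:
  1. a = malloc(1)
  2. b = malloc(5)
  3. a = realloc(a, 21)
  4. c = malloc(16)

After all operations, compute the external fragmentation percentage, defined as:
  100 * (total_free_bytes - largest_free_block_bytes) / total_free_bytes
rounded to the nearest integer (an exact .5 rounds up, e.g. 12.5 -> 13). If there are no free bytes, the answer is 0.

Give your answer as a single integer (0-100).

Answer: 10

Derivation:
Op 1: a = malloc(1) -> a = 0; heap: [0-0 ALLOC][1-51 FREE]
Op 2: b = malloc(5) -> b = 1; heap: [0-0 ALLOC][1-5 ALLOC][6-51 FREE]
Op 3: a = realloc(a, 21) -> a = 6; heap: [0-0 FREE][1-5 ALLOC][6-26 ALLOC][27-51 FREE]
Op 4: c = malloc(16) -> c = 27; heap: [0-0 FREE][1-5 ALLOC][6-26 ALLOC][27-42 ALLOC][43-51 FREE]
Free blocks: [1 9] total_free=10 largest=9 -> 100*(10-9)/10 = 100/10 = 10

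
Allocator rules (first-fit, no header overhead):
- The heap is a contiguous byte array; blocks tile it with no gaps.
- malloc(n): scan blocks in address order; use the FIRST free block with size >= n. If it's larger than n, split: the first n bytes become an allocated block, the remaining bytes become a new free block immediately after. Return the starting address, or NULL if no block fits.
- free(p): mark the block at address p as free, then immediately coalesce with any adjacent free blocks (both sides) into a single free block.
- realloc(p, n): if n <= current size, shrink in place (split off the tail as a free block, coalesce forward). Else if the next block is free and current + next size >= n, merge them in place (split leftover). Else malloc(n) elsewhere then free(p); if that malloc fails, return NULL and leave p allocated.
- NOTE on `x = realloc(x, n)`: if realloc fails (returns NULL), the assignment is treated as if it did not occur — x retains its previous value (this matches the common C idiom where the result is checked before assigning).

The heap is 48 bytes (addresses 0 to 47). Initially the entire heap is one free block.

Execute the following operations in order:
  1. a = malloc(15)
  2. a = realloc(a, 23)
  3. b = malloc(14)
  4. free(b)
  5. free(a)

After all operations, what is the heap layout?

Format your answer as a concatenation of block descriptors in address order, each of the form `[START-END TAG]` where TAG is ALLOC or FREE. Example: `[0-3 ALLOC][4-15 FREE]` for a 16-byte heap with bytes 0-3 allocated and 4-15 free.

Op 1: a = malloc(15) -> a = 0; heap: [0-14 ALLOC][15-47 FREE]
Op 2: a = realloc(a, 23) -> a = 0; heap: [0-22 ALLOC][23-47 FREE]
Op 3: b = malloc(14) -> b = 23; heap: [0-22 ALLOC][23-36 ALLOC][37-47 FREE]
Op 4: free(b) -> (freed b); heap: [0-22 ALLOC][23-47 FREE]
Op 5: free(a) -> (freed a); heap: [0-47 FREE]

Answer: [0-47 FREE]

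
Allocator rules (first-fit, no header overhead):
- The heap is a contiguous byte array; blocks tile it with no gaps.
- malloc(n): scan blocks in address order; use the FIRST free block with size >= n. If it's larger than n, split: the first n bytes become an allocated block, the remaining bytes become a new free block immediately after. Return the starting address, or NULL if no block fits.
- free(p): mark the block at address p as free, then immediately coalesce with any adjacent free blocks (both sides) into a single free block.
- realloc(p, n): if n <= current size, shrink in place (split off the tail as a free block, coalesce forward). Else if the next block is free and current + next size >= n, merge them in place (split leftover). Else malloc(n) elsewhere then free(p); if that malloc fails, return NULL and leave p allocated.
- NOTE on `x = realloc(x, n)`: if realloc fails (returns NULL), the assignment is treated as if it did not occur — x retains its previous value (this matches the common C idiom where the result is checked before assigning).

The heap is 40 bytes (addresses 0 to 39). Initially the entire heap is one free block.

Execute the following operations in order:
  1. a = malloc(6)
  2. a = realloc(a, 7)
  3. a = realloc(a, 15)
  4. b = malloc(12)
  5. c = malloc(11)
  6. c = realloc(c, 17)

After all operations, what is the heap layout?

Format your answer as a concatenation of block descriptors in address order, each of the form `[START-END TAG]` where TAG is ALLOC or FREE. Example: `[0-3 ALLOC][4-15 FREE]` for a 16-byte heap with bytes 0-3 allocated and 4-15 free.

Answer: [0-14 ALLOC][15-26 ALLOC][27-37 ALLOC][38-39 FREE]

Derivation:
Op 1: a = malloc(6) -> a = 0; heap: [0-5 ALLOC][6-39 FREE]
Op 2: a = realloc(a, 7) -> a = 0; heap: [0-6 ALLOC][7-39 FREE]
Op 3: a = realloc(a, 15) -> a = 0; heap: [0-14 ALLOC][15-39 FREE]
Op 4: b = malloc(12) -> b = 15; heap: [0-14 ALLOC][15-26 ALLOC][27-39 FREE]
Op 5: c = malloc(11) -> c = 27; heap: [0-14 ALLOC][15-26 ALLOC][27-37 ALLOC][38-39 FREE]
Op 6: c = realloc(c, 17) -> NULL (c unchanged); heap: [0-14 ALLOC][15-26 ALLOC][27-37 ALLOC][38-39 FREE]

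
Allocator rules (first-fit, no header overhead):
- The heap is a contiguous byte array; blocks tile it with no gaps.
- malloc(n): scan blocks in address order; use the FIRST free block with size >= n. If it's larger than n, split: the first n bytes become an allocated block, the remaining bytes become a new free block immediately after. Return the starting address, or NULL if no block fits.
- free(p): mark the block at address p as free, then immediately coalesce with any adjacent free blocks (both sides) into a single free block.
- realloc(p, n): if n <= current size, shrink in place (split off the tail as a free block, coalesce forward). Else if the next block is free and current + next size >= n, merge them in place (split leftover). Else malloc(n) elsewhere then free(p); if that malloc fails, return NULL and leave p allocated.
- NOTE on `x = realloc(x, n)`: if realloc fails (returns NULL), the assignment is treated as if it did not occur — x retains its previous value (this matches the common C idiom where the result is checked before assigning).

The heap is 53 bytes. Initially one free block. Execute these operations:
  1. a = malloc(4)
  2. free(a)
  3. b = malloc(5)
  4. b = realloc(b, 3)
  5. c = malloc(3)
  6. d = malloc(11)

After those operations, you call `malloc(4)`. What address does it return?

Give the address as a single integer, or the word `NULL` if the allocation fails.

Op 1: a = malloc(4) -> a = 0; heap: [0-3 ALLOC][4-52 FREE]
Op 2: free(a) -> (freed a); heap: [0-52 FREE]
Op 3: b = malloc(5) -> b = 0; heap: [0-4 ALLOC][5-52 FREE]
Op 4: b = realloc(b, 3) -> b = 0; heap: [0-2 ALLOC][3-52 FREE]
Op 5: c = malloc(3) -> c = 3; heap: [0-2 ALLOC][3-5 ALLOC][6-52 FREE]
Op 6: d = malloc(11) -> d = 6; heap: [0-2 ALLOC][3-5 ALLOC][6-16 ALLOC][17-52 FREE]
malloc(4): first-fit scan over [0-2 ALLOC][3-5 ALLOC][6-16 ALLOC][17-52 FREE] -> 17

Answer: 17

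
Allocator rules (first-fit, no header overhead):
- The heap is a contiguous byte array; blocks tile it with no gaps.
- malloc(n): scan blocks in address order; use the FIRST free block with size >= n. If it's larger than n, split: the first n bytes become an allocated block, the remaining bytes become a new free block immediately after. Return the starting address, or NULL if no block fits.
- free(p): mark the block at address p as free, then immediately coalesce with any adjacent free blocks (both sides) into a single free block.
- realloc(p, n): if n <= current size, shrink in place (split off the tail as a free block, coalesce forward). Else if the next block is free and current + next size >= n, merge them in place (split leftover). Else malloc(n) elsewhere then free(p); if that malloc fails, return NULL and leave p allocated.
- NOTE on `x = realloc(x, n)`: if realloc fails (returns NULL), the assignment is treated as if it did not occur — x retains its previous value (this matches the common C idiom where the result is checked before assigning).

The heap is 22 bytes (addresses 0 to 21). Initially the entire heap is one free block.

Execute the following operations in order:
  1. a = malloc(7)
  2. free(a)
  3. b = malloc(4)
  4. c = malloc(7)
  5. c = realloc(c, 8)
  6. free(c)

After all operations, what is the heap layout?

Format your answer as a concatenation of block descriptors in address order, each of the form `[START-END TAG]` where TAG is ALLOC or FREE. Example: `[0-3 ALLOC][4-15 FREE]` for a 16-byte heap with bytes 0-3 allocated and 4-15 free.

Op 1: a = malloc(7) -> a = 0; heap: [0-6 ALLOC][7-21 FREE]
Op 2: free(a) -> (freed a); heap: [0-21 FREE]
Op 3: b = malloc(4) -> b = 0; heap: [0-3 ALLOC][4-21 FREE]
Op 4: c = malloc(7) -> c = 4; heap: [0-3 ALLOC][4-10 ALLOC][11-21 FREE]
Op 5: c = realloc(c, 8) -> c = 4; heap: [0-3 ALLOC][4-11 ALLOC][12-21 FREE]
Op 6: free(c) -> (freed c); heap: [0-3 ALLOC][4-21 FREE]

Answer: [0-3 ALLOC][4-21 FREE]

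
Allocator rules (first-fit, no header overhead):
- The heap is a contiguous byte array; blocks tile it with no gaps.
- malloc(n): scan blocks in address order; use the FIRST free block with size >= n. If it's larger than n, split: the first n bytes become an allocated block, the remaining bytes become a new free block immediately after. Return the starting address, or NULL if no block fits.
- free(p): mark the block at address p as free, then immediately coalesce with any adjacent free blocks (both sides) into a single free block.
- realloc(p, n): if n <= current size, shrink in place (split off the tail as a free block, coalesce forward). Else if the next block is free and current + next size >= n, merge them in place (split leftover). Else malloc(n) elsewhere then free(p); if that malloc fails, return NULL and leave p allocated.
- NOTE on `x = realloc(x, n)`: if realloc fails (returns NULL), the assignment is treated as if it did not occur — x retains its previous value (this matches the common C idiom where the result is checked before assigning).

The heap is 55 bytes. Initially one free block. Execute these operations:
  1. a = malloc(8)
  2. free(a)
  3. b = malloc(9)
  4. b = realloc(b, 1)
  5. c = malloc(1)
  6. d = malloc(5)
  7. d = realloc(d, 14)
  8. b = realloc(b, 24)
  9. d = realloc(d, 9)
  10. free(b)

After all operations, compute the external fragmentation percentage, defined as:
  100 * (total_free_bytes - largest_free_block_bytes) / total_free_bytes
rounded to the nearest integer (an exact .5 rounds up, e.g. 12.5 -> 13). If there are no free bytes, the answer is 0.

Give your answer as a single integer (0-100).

Op 1: a = malloc(8) -> a = 0; heap: [0-7 ALLOC][8-54 FREE]
Op 2: free(a) -> (freed a); heap: [0-54 FREE]
Op 3: b = malloc(9) -> b = 0; heap: [0-8 ALLOC][9-54 FREE]
Op 4: b = realloc(b, 1) -> b = 0; heap: [0-0 ALLOC][1-54 FREE]
Op 5: c = malloc(1) -> c = 1; heap: [0-0 ALLOC][1-1 ALLOC][2-54 FREE]
Op 6: d = malloc(5) -> d = 2; heap: [0-0 ALLOC][1-1 ALLOC][2-6 ALLOC][7-54 FREE]
Op 7: d = realloc(d, 14) -> d = 2; heap: [0-0 ALLOC][1-1 ALLOC][2-15 ALLOC][16-54 FREE]
Op 8: b = realloc(b, 24) -> b = 16; heap: [0-0 FREE][1-1 ALLOC][2-15 ALLOC][16-39 ALLOC][40-54 FREE]
Op 9: d = realloc(d, 9) -> d = 2; heap: [0-0 FREE][1-1 ALLOC][2-10 ALLOC][11-15 FREE][16-39 ALLOC][40-54 FREE]
Op 10: free(b) -> (freed b); heap: [0-0 FREE][1-1 ALLOC][2-10 ALLOC][11-54 FREE]
Free blocks: [1 44] total_free=45 largest=44 -> 100*(45-44)/45 = 100/45 ≈ 2.222 -> rounds to 2

Answer: 2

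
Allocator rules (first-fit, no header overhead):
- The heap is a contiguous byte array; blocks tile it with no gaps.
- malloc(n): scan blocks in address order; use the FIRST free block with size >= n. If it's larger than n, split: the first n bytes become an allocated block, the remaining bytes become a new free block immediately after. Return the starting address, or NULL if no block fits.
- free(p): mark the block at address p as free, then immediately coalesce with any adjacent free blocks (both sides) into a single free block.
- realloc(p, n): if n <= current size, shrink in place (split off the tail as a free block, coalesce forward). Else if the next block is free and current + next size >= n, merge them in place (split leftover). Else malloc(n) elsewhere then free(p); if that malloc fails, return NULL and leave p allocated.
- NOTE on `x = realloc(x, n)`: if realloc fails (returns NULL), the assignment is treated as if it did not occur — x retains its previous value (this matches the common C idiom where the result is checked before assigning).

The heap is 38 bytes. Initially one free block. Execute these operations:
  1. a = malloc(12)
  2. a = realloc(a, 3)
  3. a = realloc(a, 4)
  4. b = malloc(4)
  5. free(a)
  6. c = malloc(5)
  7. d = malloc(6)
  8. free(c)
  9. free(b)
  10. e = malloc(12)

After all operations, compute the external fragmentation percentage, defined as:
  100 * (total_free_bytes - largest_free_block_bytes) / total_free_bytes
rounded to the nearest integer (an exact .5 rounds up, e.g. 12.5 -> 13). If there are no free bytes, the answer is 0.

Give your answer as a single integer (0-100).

Answer: 5

Derivation:
Op 1: a = malloc(12) -> a = 0; heap: [0-11 ALLOC][12-37 FREE]
Op 2: a = realloc(a, 3) -> a = 0; heap: [0-2 ALLOC][3-37 FREE]
Op 3: a = realloc(a, 4) -> a = 0; heap: [0-3 ALLOC][4-37 FREE]
Op 4: b = malloc(4) -> b = 4; heap: [0-3 ALLOC][4-7 ALLOC][8-37 FREE]
Op 5: free(a) -> (freed a); heap: [0-3 FREE][4-7 ALLOC][8-37 FREE]
Op 6: c = malloc(5) -> c = 8; heap: [0-3 FREE][4-7 ALLOC][8-12 ALLOC][13-37 FREE]
Op 7: d = malloc(6) -> d = 13; heap: [0-3 FREE][4-7 ALLOC][8-12 ALLOC][13-18 ALLOC][19-37 FREE]
Op 8: free(c) -> (freed c); heap: [0-3 FREE][4-7 ALLOC][8-12 FREE][13-18 ALLOC][19-37 FREE]
Op 9: free(b) -> (freed b); heap: [0-12 FREE][13-18 ALLOC][19-37 FREE]
Op 10: e = malloc(12) -> e = 0; heap: [0-11 ALLOC][12-12 FREE][13-18 ALLOC][19-37 FREE]
Free blocks: [1 19] total_free=20 largest=19 -> 100*(20-19)/20 = 100/20 = 5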